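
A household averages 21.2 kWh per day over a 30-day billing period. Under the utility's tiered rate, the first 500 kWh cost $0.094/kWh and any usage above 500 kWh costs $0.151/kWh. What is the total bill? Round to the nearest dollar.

$68

Usage = 21.2 kWh/day × 30 days = 636 kWh
First 500 kWh × $0.094 = $47.00
Remaining 136 kWh × $0.151 = $20.54
Total = $67.54 ≈ $68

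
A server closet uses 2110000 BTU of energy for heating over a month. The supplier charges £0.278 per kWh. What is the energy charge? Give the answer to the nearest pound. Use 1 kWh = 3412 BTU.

£172

2110000 BTU × (0.00029308 kWh/BTU) = 618.4 kWh
Cost = 618.4 kWh × £0.278/kWh = £171.92 ≈ £172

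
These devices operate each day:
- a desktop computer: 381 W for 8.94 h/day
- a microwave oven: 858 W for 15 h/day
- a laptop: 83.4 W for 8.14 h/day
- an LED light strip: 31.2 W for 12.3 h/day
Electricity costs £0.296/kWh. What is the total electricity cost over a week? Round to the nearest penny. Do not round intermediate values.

desktop computer: 381 W × 8.94 h × 7 d = 23,843 Wh = 23.84 kWh
microwave oven: 858 W × 15 h × 7 d = 90,090 Wh = 90.09 kWh
laptop: 83.4 W × 8.14 h × 7 d = 4,752 Wh = 4.752 kWh
LED light strip: 31.2 W × 12.3 h × 7 d = 2,686 Wh = 2.686 kWh
Total energy = 23.84 + 90.09 + 4.752 + 2.686 = 121.4 kWh
Cost = 121.4 kWh × £0.296 = £35.93

£35.93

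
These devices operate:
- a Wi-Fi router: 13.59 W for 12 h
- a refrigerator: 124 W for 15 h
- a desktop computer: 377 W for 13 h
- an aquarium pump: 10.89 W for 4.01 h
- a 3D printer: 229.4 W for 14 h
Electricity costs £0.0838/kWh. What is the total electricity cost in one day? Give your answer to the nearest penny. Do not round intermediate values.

Wi-Fi router: 13.59 W × 12 h = 163 Wh = 0.1631 kWh
refrigerator: 124 W × 15 h = 1,860 Wh = 1.86 kWh
desktop computer: 377 W × 13 h = 4,901 Wh = 4.901 kWh
aquarium pump: 10.89 W × 4.01 h = 44 Wh = 0.04367 kWh
3D printer: 229.4 W × 14 h = 3,212 Wh = 3.212 kWh
Total energy = 0.1631 + 1.86 + 4.901 + 0.04367 + 3.212 = 10.18 kWh
Cost = 10.18 kWh × £0.0838 = £0.85

£0.85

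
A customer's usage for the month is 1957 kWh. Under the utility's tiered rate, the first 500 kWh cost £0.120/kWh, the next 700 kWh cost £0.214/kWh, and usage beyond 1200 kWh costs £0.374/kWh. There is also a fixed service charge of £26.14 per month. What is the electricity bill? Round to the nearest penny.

First 500 kWh × £0.120 = £60.00
Next 700 kWh × £0.214 = £149.80
Remaining 757 kWh × £0.374 = £283.12
Energy charge = £492.92; + service £26.14 = £519.06

£519.06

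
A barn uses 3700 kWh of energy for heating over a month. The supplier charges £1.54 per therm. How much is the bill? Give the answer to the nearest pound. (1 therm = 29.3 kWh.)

3700 kWh × (0.03413 therm/kWh) = 126.3 therm
Cost = 126.3 therm × £1.54/therm = £194.47 ≈ £194

£194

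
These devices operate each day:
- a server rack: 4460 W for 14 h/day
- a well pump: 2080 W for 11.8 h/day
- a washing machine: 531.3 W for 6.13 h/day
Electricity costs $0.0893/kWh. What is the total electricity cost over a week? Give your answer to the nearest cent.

$56.41

server rack: 4460 W × 14 h × 7 d = 437,080 Wh = 437.1 kWh
well pump: 2080 W × 11.8 h × 7 d = 171,808 Wh = 171.8 kWh
washing machine: 531.3 W × 6.13 h × 7 d = 22,798 Wh = 22.8 kWh
Total energy = 437.1 + 171.8 + 22.8 = 631.7 kWh
Cost = 631.7 kWh × $0.0893 = $56.41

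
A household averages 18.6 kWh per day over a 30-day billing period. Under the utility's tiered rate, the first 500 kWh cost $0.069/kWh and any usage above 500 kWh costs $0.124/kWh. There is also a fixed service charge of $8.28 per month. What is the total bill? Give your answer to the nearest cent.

$49.97

Usage = 18.6 kWh/day × 30 days = 558 kWh
First 500 kWh × $0.069 = $34.50
Remaining 58 kWh × $0.124 = $7.19
Energy charge = $41.69; + service $8.28 = $49.97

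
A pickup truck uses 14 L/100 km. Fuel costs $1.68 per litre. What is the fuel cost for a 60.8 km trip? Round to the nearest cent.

Fuel = 14 L/100 km × 60.8 km / 100 = 8.512 L
Cost = 8.512 L × $1.68/L = $14.30

$14.30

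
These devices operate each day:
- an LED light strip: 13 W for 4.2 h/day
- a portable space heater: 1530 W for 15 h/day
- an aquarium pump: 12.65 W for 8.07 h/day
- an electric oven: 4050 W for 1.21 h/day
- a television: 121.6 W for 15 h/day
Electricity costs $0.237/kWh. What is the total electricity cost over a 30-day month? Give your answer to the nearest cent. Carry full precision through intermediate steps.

$212.10

LED light strip: 13 W × 4.2 h × 30 d = 1,638 Wh = 1.638 kWh
portable space heater: 1530 W × 15 h × 30 d = 688,500 Wh = 688.5 kWh
aquarium pump: 12.65 W × 8.07 h × 30 d = 3,063 Wh = 3.063 kWh
electric oven: 4050 W × 1.21 h × 30 d = 147,015 Wh = 147 kWh
television: 121.6 W × 15 h × 30 d = 54,720 Wh = 54.72 kWh
Total energy = 1.638 + 688.5 + 3.063 + 147 + 54.72 = 894.9 kWh
Cost = 894.9 kWh × $0.237 = $212.10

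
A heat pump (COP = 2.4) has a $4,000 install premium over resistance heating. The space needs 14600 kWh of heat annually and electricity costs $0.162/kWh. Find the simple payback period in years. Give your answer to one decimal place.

Resistance: 14600 kWh × $0.162 = $2,365.20/yr
Heat pump: 14600 / 2.4 = 6083 kWh in → × $0.162 = $985.50/yr
Annual savings = $1,379.70
Payback = $4,000 / $1,379.70 = 2.9 years

2.9 years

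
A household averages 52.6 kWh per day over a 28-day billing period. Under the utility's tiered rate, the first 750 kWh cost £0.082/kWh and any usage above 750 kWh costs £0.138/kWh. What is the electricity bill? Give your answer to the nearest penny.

£161.25

Usage = 52.6 kWh/day × 28 days = 1472.8 kWh
First 750 kWh × £0.082 = £61.50
Remaining 722.8 kWh × £0.138 = £99.75
Total = £161.25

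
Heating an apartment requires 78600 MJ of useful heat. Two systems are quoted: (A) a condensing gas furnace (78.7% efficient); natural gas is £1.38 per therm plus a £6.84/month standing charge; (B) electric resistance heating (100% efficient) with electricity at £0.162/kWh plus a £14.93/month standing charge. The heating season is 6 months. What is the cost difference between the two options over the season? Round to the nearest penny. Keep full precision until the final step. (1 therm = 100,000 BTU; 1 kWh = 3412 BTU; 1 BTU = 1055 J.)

Heat load = 78600 MJ = 78,600,000,000 J / 1055 = 74,502,370 BTU
Gas: input = 74,502,370 / 0.787 = 94,666,289 BTU = 946.7 therm → 946.7 × £1.38 = £1,306.39; + 6 × £6.84 standing = £1,347.43
Electric: 74,502,370 BTU / 3412 = 21,840 kWh → × £0.162 = £3,537.33; + 6 × £14.93 standing = £3,626.91
Difference = |£1,347.43 − £3,626.91| = £2,279.48

£2279.48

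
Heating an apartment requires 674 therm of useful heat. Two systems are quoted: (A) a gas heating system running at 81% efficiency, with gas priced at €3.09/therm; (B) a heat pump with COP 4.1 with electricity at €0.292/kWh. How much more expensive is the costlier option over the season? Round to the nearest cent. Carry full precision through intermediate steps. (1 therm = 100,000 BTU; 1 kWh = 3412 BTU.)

Heat load = 674 therm × 100,000 = 67,400,000 BTU
Gas: input = 67,400,000 / 0.81 = 83,209,877 BTU = 832.1 therm → 832.1 × €3.09 = €2,571.19
Heat pump: 67,400,000 BTU / 3412 = 19,750 kWh heat; / 4.1 = 4,818 kWh in → × €0.292 = €1,406.86
Difference = |€2,571.19 − €1,406.86| = €1,164.33

€1164.33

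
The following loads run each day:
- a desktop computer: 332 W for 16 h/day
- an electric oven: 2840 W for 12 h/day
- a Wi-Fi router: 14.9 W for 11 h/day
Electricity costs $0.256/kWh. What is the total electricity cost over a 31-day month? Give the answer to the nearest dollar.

desktop computer: 332 W × 16 h × 31 d = 164,672 Wh = 164.7 kWh
electric oven: 2840 W × 12 h × 31 d = 1,056,480 Wh = 1,056 kWh
Wi-Fi router: 14.9 W × 11 h × 31 d = 5,081 Wh = 5.081 kWh
Total energy = 164.7 + 1,056 + 5.081 = 1,226 kWh
Cost = 1,226 kWh × $0.256 = $313.92 ≈ $314

$314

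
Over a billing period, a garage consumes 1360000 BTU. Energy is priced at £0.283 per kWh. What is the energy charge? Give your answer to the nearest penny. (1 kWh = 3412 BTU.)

£112.80

1360000 BTU × (0.00029308 kWh/BTU) = 398.6 kWh
Cost = 398.6 kWh × £0.283/kWh = £112.80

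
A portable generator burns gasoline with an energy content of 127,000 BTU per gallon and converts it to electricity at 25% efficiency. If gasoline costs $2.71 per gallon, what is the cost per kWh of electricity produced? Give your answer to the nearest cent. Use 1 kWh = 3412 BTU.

Electrical output per gallon = 127,000 BTU × 0.25 / 3412 BTU/kWh = 9.305 kWh
Cost per kWh = $2.71 / 9.305 kWh = $0.291

$0.29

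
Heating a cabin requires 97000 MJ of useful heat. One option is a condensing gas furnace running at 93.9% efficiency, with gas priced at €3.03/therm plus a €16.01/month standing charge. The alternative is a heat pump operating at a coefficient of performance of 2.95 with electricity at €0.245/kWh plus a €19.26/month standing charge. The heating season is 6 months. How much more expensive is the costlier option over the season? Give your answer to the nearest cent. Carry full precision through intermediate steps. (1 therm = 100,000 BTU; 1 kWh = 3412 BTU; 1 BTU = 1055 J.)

€709.38

Heat load = 97000 MJ = 97,000,000,000 J / 1055 = 91,943,128 BTU
Gas: input = 91,943,128 / 0.939 = 97,916,004 BTU = 979.2 therm → 979.2 × €3.03 = €2,966.85; + 6 × €16.01 standing = €3,062.91
Heat pump: 91,943,128 BTU / 3412 = 26,950 kWh heat; / 2.95 = 9,135 kWh in → × €0.245 = €2,237.97; + 6 × €19.26 standing = €2,353.53
Difference = |€3,062.91 − €2,353.53| = €709.38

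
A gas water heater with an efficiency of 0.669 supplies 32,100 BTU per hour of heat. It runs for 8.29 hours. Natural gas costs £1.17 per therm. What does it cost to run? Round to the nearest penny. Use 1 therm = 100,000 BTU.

£4.65

Heat delivered = 32,100 BTU/h × 8.29 h = 266,109 BTU
Gas input = 266,109 / 0.669 = 397,771 BTU
= 397,771 / 100,000 = 3.978 therm
Cost = 3.978 × £1.17/therm = £4.65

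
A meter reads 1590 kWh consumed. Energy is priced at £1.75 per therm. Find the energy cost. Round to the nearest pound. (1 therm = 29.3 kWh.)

£95

1590 kWh × (0.03413 therm/kWh) = 54.27 therm
Cost = 54.27 therm × £1.75/therm = £94.97 ≈ £95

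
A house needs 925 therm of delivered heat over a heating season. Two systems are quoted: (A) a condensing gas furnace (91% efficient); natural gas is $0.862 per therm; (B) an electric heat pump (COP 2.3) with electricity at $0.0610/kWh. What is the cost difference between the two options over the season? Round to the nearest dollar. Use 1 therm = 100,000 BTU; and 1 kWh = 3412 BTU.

$157

Heat load = 925 therm × 100,000 = 92,500,000 BTU
Gas: input = 92,500,000 / 0.91 = 101,648,352 BTU = 1,016 therm → 1,016 × $0.862 = $876.21
Heat pump: 92,500,000 BTU / 3412 = 27,110 kWh heat; / 2.3 = 11,790 kWh in → × $0.0610 = $719.01
Difference = |$876.21 − $719.01| = $157.20 ≈ $157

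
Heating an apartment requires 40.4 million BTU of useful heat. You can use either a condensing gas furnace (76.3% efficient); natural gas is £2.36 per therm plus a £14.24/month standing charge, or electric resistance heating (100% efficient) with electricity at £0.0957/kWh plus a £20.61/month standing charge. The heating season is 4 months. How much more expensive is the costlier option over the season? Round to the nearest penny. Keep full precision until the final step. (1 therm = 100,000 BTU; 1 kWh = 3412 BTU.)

£90.97

Heat load = 40.4 × 10⁶ BTU = 40,400,000 BTU
Gas: input = 40,400,000 / 0.763 = 52,948,886 BTU = 529.5 therm → 529.5 × £2.36 = £1,249.59; + 4 × £14.24 standing = £1,306.55
Electric: 40,400,000 BTU / 3412 = 11,840 kWh → × £0.0957 = £1,133.14; + 4 × £20.61 standing = £1,215.58
Difference = |£1,306.55 − £1,215.58| = £90.97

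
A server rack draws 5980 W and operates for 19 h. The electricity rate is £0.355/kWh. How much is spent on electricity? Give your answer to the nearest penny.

Energy = 5980 W × 19 h = 113,620 Wh = 113.6 kWh
Cost = 113.6 kWh × £0.355/kWh = £40.34

£40.34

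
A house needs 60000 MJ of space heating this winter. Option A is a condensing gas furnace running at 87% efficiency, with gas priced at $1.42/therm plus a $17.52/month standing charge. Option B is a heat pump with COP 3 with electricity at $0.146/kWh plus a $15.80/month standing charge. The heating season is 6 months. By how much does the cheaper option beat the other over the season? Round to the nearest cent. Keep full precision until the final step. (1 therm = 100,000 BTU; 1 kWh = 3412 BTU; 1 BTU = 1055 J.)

$127.39

Heat load = 60000 MJ = 60,000,000,000 J / 1055 = 56,872,038 BTU
Gas: input = 56,872,038 / 0.87 = 65,370,159 BTU = 653.7 therm → 653.7 × $1.42 = $928.26; + 6 × $17.52 standing = $1,033.38
Heat pump: 56,872,038 BTU / 3412 = 16,670 kWh heat; / 3 = 5,556 kWh in → × $0.146 = $811.19; + 6 × $15.80 standing = $905.99
Difference = |$1,033.38 − $905.99| = $127.39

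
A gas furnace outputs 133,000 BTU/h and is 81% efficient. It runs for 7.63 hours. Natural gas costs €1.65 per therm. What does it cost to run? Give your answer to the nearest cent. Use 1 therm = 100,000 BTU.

€20.67

Heat delivered = 133,000 BTU/h × 7.63 h = 1,014,790 BTU
Gas input = 1,014,790 / 0.81 = 1,252,827 BTU
= 1,252,827 / 100,000 = 12.53 therm
Cost = 12.53 × €1.65/therm = €20.67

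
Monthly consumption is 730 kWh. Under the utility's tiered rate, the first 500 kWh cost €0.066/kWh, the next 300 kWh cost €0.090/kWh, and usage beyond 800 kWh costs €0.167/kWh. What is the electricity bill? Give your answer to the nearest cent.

First 500 kWh × €0.066 = €33.00
Next 230 kWh × €0.090 = €20.70
Remaining tier: 0 kWh (not reached)
Total = €53.70

€53.70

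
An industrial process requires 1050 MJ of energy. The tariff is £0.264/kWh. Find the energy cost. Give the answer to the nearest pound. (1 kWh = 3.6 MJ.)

£77

1050 MJ × (0.27778 kWh/MJ) = 291.7 kWh
Cost = 291.7 kWh × £0.264/kWh = £77.00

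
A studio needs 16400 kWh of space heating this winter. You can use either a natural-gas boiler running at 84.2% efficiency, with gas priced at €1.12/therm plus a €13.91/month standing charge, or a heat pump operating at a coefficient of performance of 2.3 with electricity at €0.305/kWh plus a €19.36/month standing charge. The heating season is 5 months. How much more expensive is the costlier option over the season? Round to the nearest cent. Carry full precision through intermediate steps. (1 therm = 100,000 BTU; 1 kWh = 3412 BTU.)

Heat load = 16400 kWh × 3412 = 55,956,800 BTU
Gas: input = 55,956,800 / 0.842 = 66,457,007 BTU = 664.6 therm → 664.6 × €1.12 = €744.32; + 5 × €13.91 standing = €813.87
Heat pump: 55,956,800 BTU / 3412 = 16,400 kWh heat; / 2.3 = 7,130 kWh in → × €0.305 = €2,174.78; + 5 × €19.36 standing = €2,271.58
Difference = |€813.87 − €2,271.58| = €1,457.71

€1457.71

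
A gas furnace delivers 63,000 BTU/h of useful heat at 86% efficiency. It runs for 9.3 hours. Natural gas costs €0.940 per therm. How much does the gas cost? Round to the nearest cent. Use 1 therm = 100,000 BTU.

€6.40

Heat delivered = 63,000 BTU/h × 9.3 h = 585,900 BTU
Gas input = 585,900 / 0.86 = 681,279 BTU
= 681,279 / 100,000 = 6.813 therm
Cost = 6.813 × €0.940/therm = €6.40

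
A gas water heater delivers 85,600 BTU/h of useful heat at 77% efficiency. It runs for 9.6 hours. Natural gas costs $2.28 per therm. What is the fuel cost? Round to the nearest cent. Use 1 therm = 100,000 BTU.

Heat delivered = 85,600 BTU/h × 9.6 h = 821,760 BTU
Gas input = 821,760 / 0.77 = 1,067,221 BTU
= 1,067,221 / 100,000 = 10.67 therm
Cost = 10.67 × $2.28/therm = $24.33

$24.33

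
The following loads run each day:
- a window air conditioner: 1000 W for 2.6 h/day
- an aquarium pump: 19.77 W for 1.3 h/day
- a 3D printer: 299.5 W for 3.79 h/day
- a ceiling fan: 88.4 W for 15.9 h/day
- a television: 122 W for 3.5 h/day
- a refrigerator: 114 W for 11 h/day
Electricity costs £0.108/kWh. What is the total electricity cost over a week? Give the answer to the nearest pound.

window air conditioner: 1000 W × 2.6 h × 7 d = 18,200 Wh = 18.2 kWh
aquarium pump: 19.77 W × 1.3 h × 7 d = 180 Wh = 0.1799 kWh
3D printer: 299.5 W × 3.79 h × 7 d = 7,946 Wh = 7.946 kWh
ceiling fan: 88.4 W × 15.9 h × 7 d = 9,839 Wh = 9.839 kWh
television: 122 W × 3.5 h × 7 d = 2,989 Wh = 2.989 kWh
refrigerator: 114 W × 11 h × 7 d = 8,778 Wh = 8.778 kWh
Total energy = 18.2 + 0.1799 + 7.946 + 9.839 + 2.989 + 8.778 = 47.93 kWh
Cost = 47.93 kWh × £0.108 = £5.18 ≈ £5

£5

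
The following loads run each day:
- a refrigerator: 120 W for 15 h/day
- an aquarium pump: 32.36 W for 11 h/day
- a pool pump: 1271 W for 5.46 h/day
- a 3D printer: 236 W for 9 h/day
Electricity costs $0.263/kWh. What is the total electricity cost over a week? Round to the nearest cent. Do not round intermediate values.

$20.66

refrigerator: 120 W × 15 h × 7 d = 12,600 Wh = 12.6 kWh
aquarium pump: 32.36 W × 11 h × 7 d = 2,492 Wh = 2.492 kWh
pool pump: 1271 W × 5.46 h × 7 d = 48,578 Wh = 48.58 kWh
3D printer: 236 W × 9 h × 7 d = 14,868 Wh = 14.87 kWh
Total energy = 12.6 + 2.492 + 48.58 + 14.87 = 78.54 kWh
Cost = 78.54 kWh × $0.263 = $20.66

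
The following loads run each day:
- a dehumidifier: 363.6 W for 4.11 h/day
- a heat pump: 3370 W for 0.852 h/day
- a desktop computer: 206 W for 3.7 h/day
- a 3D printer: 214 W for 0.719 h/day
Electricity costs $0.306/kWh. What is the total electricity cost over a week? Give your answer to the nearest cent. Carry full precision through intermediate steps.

dehumidifier: 363.6 W × 4.11 h × 7 d = 10,461 Wh = 10.46 kWh
heat pump: 3370 W × 0.852 h × 7 d = 20,099 Wh = 20.1 kWh
desktop computer: 206 W × 3.7 h × 7 d = 5,335 Wh = 5.335 kWh
3D printer: 214 W × 0.719 h × 7 d = 1,077 Wh = 1.077 kWh
Total energy = 10.46 + 20.1 + 5.335 + 1.077 = 36.97 kWh
Cost = 36.97 kWh × $0.306 = $11.31

$11.31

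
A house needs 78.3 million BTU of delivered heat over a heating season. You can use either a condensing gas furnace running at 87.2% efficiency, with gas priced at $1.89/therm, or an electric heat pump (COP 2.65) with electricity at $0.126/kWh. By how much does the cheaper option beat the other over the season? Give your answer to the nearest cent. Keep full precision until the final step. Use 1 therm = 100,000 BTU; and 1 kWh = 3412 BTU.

$605.97

Heat load = 78.3 × 10⁶ BTU = 78,300,000 BTU
Gas: input = 78,300,000 / 0.872 = 89,793,578 BTU = 897.9 therm → 897.9 × $1.89 = $1,697.10
Heat pump: 78,300,000 BTU / 3412 = 22,950 kWh heat; / 2.65 = 8,660 kWh in → × $0.126 = $1,091.13
Difference = |$1,697.10 − $1,091.13| = $605.97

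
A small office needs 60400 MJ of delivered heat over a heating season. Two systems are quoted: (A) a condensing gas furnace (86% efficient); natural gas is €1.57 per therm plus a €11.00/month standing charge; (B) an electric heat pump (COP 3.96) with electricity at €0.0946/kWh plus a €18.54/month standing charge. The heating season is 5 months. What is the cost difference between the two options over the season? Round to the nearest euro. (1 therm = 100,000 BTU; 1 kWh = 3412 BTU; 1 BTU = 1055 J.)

€607

Heat load = 60400 MJ = 60,400,000,000 J / 1055 = 57,251,185 BTU
Gas: input = 57,251,185 / 0.860 = 66,571,145 BTU = 665.7 therm → 665.7 × €1.57 = €1,045.17; + 5 × €11.00 standing = €1,100.17
Heat pump: 57,251,185 BTU / 3412 = 16,780 kWh heat; / 3.96 = 4,237 kWh in → × €0.0946 = €400.84; + 5 × €18.54 standing = €493.54
Difference = |€1,100.17 − €493.54| = €606.63 ≈ €607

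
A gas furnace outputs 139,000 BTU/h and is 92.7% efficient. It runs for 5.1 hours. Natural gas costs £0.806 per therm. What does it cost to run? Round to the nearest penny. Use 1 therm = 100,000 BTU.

£6.16

Heat delivered = 139,000 BTU/h × 5.1 h = 708,900 BTU
Gas input = 708,900 / 0.927 = 764,725 BTU
= 764,725 / 100,000 = 7.647 therm
Cost = 7.647 × £0.806/therm = £6.16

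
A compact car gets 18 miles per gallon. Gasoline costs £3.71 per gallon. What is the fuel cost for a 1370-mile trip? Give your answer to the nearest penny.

Fuel = 1370 mi / 18 mpg = 76.11 gal
Cost = 76.11 gal × £3.71/gal = £282.37

£282.37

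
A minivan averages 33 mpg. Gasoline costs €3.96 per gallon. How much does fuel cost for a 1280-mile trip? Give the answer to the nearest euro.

€154

Fuel = 1280 mi / 33 mpg = 38.79 gal
Cost = 38.79 gal × €3.96/gal = €153.60 ≈ €154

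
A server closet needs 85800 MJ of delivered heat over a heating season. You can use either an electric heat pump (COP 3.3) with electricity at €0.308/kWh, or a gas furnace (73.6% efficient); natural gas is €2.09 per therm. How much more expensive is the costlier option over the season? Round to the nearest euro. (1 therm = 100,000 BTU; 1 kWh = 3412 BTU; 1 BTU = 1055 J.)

Heat load = 85800 MJ = 85,800,000,000 J / 1055 = 81,327,014 BTU
Gas: input = 81,327,014 / 0.736 = 110,498,661 BTU = 1,105 therm → 1,105 × €2.09 = €2,309.42
Heat pump: 81,327,014 BTU / 3412 = 23,840 kWh heat; / 3.3 = 7,223 kWh in → × €0.308 = €2,224.65
Difference = |€2,309.42 − €2,224.65| = €84.77 ≈ €85

€85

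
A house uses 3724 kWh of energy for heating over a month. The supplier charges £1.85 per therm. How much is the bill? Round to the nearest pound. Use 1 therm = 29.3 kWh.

3724 kWh × (0.03413 therm/kWh) = 127.1 therm
Cost = 127.1 therm × £1.85/therm = £235.13 ≈ £235

£235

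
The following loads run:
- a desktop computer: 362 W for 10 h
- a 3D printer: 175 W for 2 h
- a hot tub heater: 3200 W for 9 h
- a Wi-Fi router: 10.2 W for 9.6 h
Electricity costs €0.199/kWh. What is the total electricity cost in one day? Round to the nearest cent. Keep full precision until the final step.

€6.54

desktop computer: 362 W × 10 h = 3,620 Wh = 3.62 kWh
3D printer: 175 W × 2 h = 350 Wh = 0.35 kWh
hot tub heater: 3200 W × 9 h = 28,800 Wh = 28.8 kWh
Wi-Fi router: 10.2 W × 9.6 h = 98 Wh = 0.09792 kWh
Total energy = 3.62 + 0.35 + 28.8 + 0.09792 = 32.87 kWh
Cost = 32.87 kWh × €0.199 = €6.54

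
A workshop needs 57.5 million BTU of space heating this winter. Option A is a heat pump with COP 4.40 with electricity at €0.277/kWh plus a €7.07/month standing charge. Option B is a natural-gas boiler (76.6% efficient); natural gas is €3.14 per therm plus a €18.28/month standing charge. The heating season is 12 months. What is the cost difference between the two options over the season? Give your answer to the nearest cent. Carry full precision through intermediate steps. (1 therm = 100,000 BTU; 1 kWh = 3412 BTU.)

Heat load = 57.5 × 10⁶ BTU = 57,500,000 BTU
Gas: input = 57,500,000 / 0.766 = 75,065,274 BTU = 750.7 therm → 750.7 × €3.14 = €2,357.05; + 12 × €18.28 standing = €2,576.41
Heat pump: 57,500,000 BTU / 3412 = 16,850 kWh heat; / 4.40 = 3,830 kWh in → × €0.277 = €1,060.93; + 12 × €7.07 standing = €1,145.77
Difference = |€2,576.41 − €1,145.77| = €1,430.64

€1430.64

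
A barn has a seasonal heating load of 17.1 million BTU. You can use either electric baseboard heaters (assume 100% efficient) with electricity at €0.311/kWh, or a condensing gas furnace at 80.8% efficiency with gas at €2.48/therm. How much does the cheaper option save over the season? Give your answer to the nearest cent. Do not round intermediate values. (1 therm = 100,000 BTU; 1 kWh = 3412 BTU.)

€1033.79

Heat load = 17.1 × 10⁶ BTU = 17,100,000 BTU
Gas: input = 17,100,000 / 0.808 = 21,163,366 BTU = 211.6 therm → 211.6 × €2.48 = €524.85
Electric: 17,100,000 BTU / 3412 = 5,012 kWh → × €0.311 = €1,558.65
Difference = |€524.85 − €1,558.65| = €1,033.79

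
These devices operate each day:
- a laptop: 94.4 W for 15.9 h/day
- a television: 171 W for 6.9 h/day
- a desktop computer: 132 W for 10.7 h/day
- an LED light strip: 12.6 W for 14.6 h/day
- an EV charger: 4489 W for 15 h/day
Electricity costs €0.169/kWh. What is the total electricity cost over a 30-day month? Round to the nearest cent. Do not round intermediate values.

€363.07

laptop: 94.4 W × 15.9 h × 30 d = 45,029 Wh = 45.03 kWh
television: 171 W × 6.9 h × 30 d = 35,397 Wh = 35.4 kWh
desktop computer: 132 W × 10.7 h × 30 d = 42,372 Wh = 42.37 kWh
LED light strip: 12.6 W × 14.6 h × 30 d = 5,519 Wh = 5.519 kWh
EV charger: 4489 W × 15 h × 30 d = 2,020,050 Wh = 2,020 kWh
Total energy = 45.03 + 35.4 + 42.37 + 5.519 + 2,020 = 2,148 kWh
Cost = 2,148 kWh × €0.169 = €363.07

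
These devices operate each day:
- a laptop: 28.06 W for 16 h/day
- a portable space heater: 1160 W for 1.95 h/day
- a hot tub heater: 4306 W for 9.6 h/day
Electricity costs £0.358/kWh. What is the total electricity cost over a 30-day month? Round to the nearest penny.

laptop: 28.06 W × 16 h × 30 d = 13,469 Wh = 13.47 kWh
portable space heater: 1160 W × 1.95 h × 30 d = 67,860 Wh = 67.86 kWh
hot tub heater: 4306 W × 9.6 h × 30 d = 1,240,128 Wh = 1,240 kWh
Total energy = 13.47 + 67.86 + 1,240 = 1,321 kWh
Cost = 1,321 kWh × £0.358 = £473.08

£473.08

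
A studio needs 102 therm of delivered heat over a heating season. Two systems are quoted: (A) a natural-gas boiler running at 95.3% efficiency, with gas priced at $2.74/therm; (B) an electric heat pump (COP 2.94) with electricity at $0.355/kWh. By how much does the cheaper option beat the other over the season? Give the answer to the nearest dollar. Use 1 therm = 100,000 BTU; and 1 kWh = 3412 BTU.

$68

Heat load = 102 therm × 100,000 = 10,200,000 BTU
Gas: input = 10,200,000 / 0.953 = 10,703,043 BTU = 107 therm → 107 × $2.74 = $293.26
Heat pump: 10,200,000 BTU / 3412 = 2,989 kWh heat; / 2.94 = 1,017 kWh in → × $0.355 = $360.97
Difference = |$293.26 − $360.97| = $67.71 ≈ $68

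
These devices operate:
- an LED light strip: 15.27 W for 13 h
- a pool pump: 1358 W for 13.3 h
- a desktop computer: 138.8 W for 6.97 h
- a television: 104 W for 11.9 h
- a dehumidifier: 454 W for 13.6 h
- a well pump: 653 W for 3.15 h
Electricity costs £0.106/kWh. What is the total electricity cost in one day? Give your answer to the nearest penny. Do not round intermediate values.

£3.04

LED light strip: 15.27 W × 13 h = 199 Wh = 0.1985 kWh
pool pump: 1358 W × 13.3 h = 18,061 Wh = 18.06 kWh
desktop computer: 138.8 W × 6.97 h = 967 Wh = 0.9674 kWh
television: 104 W × 11.9 h = 1,238 Wh = 1.238 kWh
dehumidifier: 454 W × 13.6 h = 6,174 Wh = 6.174 kWh
well pump: 653 W × 3.15 h = 2,057 Wh = 2.057 kWh
Total energy = 0.1985 + 18.06 + 0.9674 + 1.238 + 6.174 + 2.057 = 28.7 kWh
Cost = 28.7 kWh × £0.106 = £3.04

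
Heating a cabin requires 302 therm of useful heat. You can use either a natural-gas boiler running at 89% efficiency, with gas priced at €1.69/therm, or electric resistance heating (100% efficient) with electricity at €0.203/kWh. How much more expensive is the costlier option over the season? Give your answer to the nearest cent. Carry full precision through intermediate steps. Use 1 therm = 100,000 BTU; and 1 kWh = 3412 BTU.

€1223.32

Heat load = 302 therm × 100,000 = 30,200,000 BTU
Gas: input = 30,200,000 / 0.89 = 33,932,584 BTU = 339.3 therm → 339.3 × €1.69 = €573.46
Electric: 30,200,000 BTU / 3412 = 8,851 kWh → × €0.203 = €1,796.78
Difference = |€573.46 − €1,796.78| = €1,223.32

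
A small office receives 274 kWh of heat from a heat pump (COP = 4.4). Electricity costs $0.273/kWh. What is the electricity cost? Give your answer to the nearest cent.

Electrical input = 274 kWh / 4.4 = 62.27 kWh
Cost = 62.27 × $0.273/kWh = $17.00

$17.00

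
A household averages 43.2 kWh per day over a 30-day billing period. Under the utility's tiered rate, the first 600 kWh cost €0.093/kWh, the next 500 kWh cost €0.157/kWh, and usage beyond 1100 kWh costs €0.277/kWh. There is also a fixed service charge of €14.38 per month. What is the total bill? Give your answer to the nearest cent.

€202.97

Usage = 43.2 kWh/day × 30 days = 1296 kWh
First 600 kWh × €0.093 = €55.80
Next 500 kWh × €0.157 = €78.50
Remaining 196 kWh × €0.277 = €54.29
Energy charge = €188.59; + service €14.38 = €202.97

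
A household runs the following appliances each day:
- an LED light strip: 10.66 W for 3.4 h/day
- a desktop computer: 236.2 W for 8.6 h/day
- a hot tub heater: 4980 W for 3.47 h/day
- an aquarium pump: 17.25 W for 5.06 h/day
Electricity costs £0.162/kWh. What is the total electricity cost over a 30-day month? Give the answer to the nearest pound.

LED light strip: 10.66 W × 3.4 h × 30 d = 1,087 Wh = 1.087 kWh
desktop computer: 236.2 W × 8.6 h × 30 d = 60,940 Wh = 60.94 kWh
hot tub heater: 4980 W × 3.47 h × 30 d = 518,418 Wh = 518.4 kWh
aquarium pump: 17.25 W × 5.06 h × 30 d = 2,619 Wh = 2.619 kWh
Total energy = 1.087 + 60.94 + 518.4 + 2.619 = 583.1 kWh
Cost = 583.1 kWh × £0.162 = £94.46 ≈ £94

£94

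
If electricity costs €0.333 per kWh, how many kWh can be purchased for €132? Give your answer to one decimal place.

396.4 kWh

€132 / €0.333 per kWh = 396.4 kWh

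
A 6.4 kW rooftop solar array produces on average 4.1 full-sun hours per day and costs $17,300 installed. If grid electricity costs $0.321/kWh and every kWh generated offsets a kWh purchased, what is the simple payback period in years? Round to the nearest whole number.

Daily generation = 6.4 kW × 4.1 h = 26.24 kWh
Annual generation = 26.24 × 365 = 9577.6 kWh
Annual savings = 9577.6 × $0.321 = $3,074.41
Payback = $17,300 / $3,074.41 = 5.63 years

6 years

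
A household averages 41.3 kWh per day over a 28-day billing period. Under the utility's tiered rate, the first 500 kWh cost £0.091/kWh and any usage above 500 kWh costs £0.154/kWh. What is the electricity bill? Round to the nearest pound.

Usage = 41.3 kWh/day × 28 days = 1156.4 kWh
First 500 kWh × £0.091 = £45.50
Remaining 656.4 kWh × £0.154 = £101.09
Total = £146.59 ≈ £147

£147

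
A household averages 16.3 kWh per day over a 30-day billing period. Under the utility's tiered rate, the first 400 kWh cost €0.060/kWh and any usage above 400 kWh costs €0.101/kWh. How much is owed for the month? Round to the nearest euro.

Usage = 16.3 kWh/day × 30 days = 489 kWh
First 400 kWh × €0.060 = €24.00
Remaining 89 kWh × €0.101 = €8.99
Total = €32.99 ≈ €33

€33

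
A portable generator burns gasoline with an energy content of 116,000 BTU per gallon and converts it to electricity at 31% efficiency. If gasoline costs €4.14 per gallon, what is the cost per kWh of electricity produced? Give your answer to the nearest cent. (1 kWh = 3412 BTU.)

Electrical output per gallon = 116,000 BTU × 0.31 / 3412 BTU/kWh = 10.54 kWh
Cost per kWh = €4.14 / 10.54 kWh = €0.393

€0.39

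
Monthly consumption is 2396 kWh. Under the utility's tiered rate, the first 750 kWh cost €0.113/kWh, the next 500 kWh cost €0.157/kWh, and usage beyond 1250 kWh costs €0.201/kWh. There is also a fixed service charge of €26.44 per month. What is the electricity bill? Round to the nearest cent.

First 750 kWh × €0.113 = €84.75
Next 500 kWh × €0.157 = €78.50
Remaining 1146 kWh × €0.201 = €230.35
Energy charge = €393.60; + service €26.44 = €420.04

€420.04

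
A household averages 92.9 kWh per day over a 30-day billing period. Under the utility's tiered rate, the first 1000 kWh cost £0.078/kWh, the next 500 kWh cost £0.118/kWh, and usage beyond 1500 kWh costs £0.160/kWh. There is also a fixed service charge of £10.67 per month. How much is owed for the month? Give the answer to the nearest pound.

£354

Usage = 92.9 kWh/day × 30 days = 2787 kWh
First 1000 kWh × £0.078 = £78.00
Next 500 kWh × £0.118 = £59.00
Remaining 1287 kWh × £0.160 = £205.92
Energy charge = £342.92; + service £10.67 = £353.59 ≈ £354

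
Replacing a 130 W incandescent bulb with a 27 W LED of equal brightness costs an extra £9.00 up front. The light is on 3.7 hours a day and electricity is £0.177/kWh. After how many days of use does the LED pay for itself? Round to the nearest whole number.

Power saved = 130 − 27 = 103 W
Daily energy saved = 103 W × 3.7 h = 381.1 Wh = 0.3811 kWh
Daily savings = 0.3811 × £0.177 = £0.0675
Payback = £9.00 / £0.0675 per day = 133.4 days

133 days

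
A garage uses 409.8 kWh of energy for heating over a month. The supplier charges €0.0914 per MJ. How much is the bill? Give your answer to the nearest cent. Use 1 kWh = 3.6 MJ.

409.8 kWh × (3.6 MJ/kWh) = 1,475 MJ
Cost = 1,475 MJ × €0.0914/MJ = €134.84

€134.84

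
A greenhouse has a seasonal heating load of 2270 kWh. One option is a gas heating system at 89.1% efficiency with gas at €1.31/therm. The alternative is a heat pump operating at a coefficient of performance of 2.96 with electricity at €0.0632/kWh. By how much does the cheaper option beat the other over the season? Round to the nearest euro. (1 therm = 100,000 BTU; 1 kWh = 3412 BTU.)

€65

Heat load = 2270 kWh × 3412 = 7,745,240 BTU
Gas: input = 7,745,240 / 0.891 = 8,692,750 BTU = 86.93 therm → 86.93 × €1.31 = €113.88
Heat pump: 7,745,240 BTU / 3412 = 2,270 kWh heat; / 2.96 = 766.9 kWh in → × €0.0632 = €48.47
Difference = |€113.88 − €48.47| = €65.41 ≈ €65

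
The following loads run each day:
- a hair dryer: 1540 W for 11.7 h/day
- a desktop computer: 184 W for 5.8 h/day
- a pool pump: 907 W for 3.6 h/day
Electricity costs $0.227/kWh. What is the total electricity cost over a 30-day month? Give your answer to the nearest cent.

hair dryer: 1540 W × 11.7 h × 30 d = 540,540 Wh = 540.5 kWh
desktop computer: 184 W × 5.8 h × 30 d = 32,016 Wh = 32.02 kWh
pool pump: 907 W × 3.6 h × 30 d = 97,956 Wh = 97.96 kWh
Total energy = 540.5 + 32.02 + 97.96 = 670.5 kWh
Cost = 670.5 kWh × $0.227 = $152.21

$152.21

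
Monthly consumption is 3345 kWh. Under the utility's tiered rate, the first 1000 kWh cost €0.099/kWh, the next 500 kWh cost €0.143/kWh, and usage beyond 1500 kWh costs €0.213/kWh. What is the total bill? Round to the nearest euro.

First 1000 kWh × €0.099 = €99.00
Next 500 kWh × €0.143 = €71.50
Remaining 1845 kWh × €0.213 = €392.99
Total = €563.49 ≈ €563

€563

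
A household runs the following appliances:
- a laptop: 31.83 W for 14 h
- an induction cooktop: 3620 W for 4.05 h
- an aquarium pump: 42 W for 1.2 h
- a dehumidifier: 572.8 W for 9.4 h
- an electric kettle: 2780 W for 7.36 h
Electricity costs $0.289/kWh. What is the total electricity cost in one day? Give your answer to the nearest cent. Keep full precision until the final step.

$11.85

laptop: 31.83 W × 14 h = 446 Wh = 0.4456 kWh
induction cooktop: 3620 W × 4.05 h = 14,661 Wh = 14.66 kWh
aquarium pump: 42 W × 1.2 h = 50 Wh = 0.0504 kWh
dehumidifier: 572.8 W × 9.4 h = 5,384 Wh = 5.384 kWh
electric kettle: 2780 W × 7.36 h = 20,461 Wh = 20.46 kWh
Total energy = 0.4456 + 14.66 + 0.0504 + 5.384 + 20.46 = 41 kWh
Cost = 41 kWh × $0.289 = $11.85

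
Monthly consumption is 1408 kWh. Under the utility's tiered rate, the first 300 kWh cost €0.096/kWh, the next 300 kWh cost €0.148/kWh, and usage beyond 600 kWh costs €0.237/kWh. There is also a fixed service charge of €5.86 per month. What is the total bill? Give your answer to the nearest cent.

First 300 kWh × €0.096 = €28.80
Next 300 kWh × €0.148 = €44.40
Remaining 808 kWh × €0.237 = €191.50
Energy charge = €264.70; + service €5.86 = €270.56

€270.56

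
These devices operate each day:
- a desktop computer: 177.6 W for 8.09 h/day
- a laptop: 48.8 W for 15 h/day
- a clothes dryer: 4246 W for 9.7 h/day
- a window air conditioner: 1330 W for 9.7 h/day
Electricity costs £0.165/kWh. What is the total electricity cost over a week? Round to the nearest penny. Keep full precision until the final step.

desktop computer: 177.6 W × 8.09 h × 7 d = 10,057 Wh = 10.06 kWh
laptop: 48.8 W × 15 h × 7 d = 5,124 Wh = 5.124 kWh
clothes dryer: 4246 W × 9.7 h × 7 d = 288,303 Wh = 288.3 kWh
window air conditioner: 1330 W × 9.7 h × 7 d = 90,307 Wh = 90.31 kWh
Total energy = 10.06 + 5.124 + 288.3 + 90.31 = 393.8 kWh
Cost = 393.8 kWh × £0.165 = £64.98

£64.98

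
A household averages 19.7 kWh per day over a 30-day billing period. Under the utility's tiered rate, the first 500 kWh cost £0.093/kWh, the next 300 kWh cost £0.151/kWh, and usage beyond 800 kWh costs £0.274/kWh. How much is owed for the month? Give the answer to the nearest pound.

£60

Usage = 19.7 kWh/day × 30 days = 591 kWh
First 500 kWh × £0.093 = £46.50
Next 91 kWh × £0.151 = £13.74
Remaining tier: 0 kWh (not reached)
Total = £60.24 ≈ £60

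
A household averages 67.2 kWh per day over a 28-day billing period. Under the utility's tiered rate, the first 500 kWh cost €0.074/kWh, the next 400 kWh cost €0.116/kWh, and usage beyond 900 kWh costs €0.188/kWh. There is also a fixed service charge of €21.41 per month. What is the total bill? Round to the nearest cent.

€289.35

Usage = 67.2 kWh/day × 28 days = 1881.6 kWh
First 500 kWh × €0.074 = €37.00
Next 400 kWh × €0.116 = €46.40
Remaining 981.6 kWh × €0.188 = €184.54
Energy charge = €267.94; + service €21.41 = €289.35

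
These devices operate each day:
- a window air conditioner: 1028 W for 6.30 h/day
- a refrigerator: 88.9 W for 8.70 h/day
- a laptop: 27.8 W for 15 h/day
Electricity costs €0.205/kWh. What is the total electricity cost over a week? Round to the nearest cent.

€11.00

window air conditioner: 1028 W × 6.30 h × 7 d = 45,335 Wh = 45.33 kWh
refrigerator: 88.9 W × 8.70 h × 7 d = 5,414 Wh = 5.414 kWh
laptop: 27.8 W × 15 h × 7 d = 2,919 Wh = 2.919 kWh
Total energy = 45.33 + 5.414 + 2.919 = 53.67 kWh
Cost = 53.67 kWh × €0.205 = €11.00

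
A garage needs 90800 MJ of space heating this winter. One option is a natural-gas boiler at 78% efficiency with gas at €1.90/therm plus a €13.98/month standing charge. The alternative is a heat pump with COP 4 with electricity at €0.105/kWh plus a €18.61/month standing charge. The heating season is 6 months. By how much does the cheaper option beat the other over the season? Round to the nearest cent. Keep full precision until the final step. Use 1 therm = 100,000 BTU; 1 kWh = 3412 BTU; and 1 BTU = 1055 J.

€1406.56

Heat load = 90800 MJ = 90,800,000,000 J / 1055 = 86,066,351 BTU
Gas: input = 86,066,351 / 0.78 = 110,341,475 BTU = 1,103 therm → 1,103 × €1.90 = €2,096.49; + 6 × €13.98 standing = €2,180.37
Heat pump: 86,066,351 BTU / 3412 = 25,220 kWh heat; / 4 = 6,306 kWh in → × €0.105 = €662.15; + 6 × €18.61 standing = €773.81
Difference = |€2,180.37 − €773.81| = €1,406.56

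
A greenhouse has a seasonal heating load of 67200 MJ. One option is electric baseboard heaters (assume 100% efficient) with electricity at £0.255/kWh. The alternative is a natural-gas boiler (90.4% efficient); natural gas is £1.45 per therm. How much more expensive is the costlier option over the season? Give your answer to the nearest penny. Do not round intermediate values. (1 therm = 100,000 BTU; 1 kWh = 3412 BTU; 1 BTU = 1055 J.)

£3738.77

Heat load = 67200 MJ = 67,200,000,000 J / 1055 = 63,696,682 BTU
Gas: input = 63,696,682 / 0.904 = 70,460,932 BTU = 704.6 therm → 704.6 × £1.45 = £1,021.68
Electric: 63,696,682 BTU / 3412 = 18,670 kWh → × £0.255 = £4,760.45
Difference = |£1,021.68 − £4,760.45| = £3,738.77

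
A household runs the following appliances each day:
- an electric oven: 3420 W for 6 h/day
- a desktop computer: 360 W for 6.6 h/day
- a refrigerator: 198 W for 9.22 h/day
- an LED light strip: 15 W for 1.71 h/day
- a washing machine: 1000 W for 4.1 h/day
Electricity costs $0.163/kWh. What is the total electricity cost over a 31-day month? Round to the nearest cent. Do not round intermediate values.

$145.76

electric oven: 3420 W × 6 h × 31 d = 636,120 Wh = 636.1 kWh
desktop computer: 360 W × 6.6 h × 31 d = 73,656 Wh = 73.66 kWh
refrigerator: 198 W × 9.22 h × 31 d = 56,592 Wh = 56.59 kWh
LED light strip: 15 W × 1.71 h × 31 d = 795 Wh = 0.7952 kWh
washing machine: 1000 W × 4.1 h × 31 d = 127,100 Wh = 127.1 kWh
Total energy = 636.1 + 73.66 + 56.59 + 0.7952 + 127.1 = 894.3 kWh
Cost = 894.3 kWh × $0.163 = $145.76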